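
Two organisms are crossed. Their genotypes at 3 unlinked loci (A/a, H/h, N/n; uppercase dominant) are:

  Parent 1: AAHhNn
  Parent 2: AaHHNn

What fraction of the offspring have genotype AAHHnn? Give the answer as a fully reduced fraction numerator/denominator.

P(AAHHnn) = 1/16

AAHhNn gametes: AHN×2, AHn×2, AhN×2, Ahn×2
AaHHNn gametes: AHN×2, AHn×2, aHN×2, aHn×2
AAHhNn×AaHHNn grid (8·8=64): AAHHNN=4 AAHHNn=8 AAHHnn=4 AAHhNN=4 AAHhNn=8 AAHhnn=4 AaHHNN=4 AaHHNn=8 AaHHnn=4 AaHhNN=4 AaHhNn=8 AaHhnn=4
AAHHnn hits 4/64; gcd=4; 4÷4/64÷4 = 1/16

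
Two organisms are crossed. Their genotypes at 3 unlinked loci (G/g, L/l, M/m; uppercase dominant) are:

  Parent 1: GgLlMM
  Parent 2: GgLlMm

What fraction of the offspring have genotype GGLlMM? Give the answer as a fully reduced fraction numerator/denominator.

P(GGLlMM) = 1/16

GgLlMM gametes: GLM×2, GlM×2, gLM×2, glM×2
GgLlMm gametes: GLM×1, GLm×1, GlM×1, Glm×1, gLM×1, gLm×1, glM×1, glm×1
GgLlMM×GgLlMm grid (8·8=64): GGLLMM=2 GGLLMm=2 GGLlMM=4 GGLlMm=4 GGllMM=2 GGllMm=2 GgLLMM=4 GgLLMm=4 GgLlMM=8 GgLlMm=8 GgllMM=4 GgllMm=4 ggLLMM=2 ggLLMm=2 ggLlMM=4 ggLlMm=4 ggllMM=2 ggllMm=2
GGLlMM hits 4/64; gcd=4; 4÷4/64÷4 = 1/16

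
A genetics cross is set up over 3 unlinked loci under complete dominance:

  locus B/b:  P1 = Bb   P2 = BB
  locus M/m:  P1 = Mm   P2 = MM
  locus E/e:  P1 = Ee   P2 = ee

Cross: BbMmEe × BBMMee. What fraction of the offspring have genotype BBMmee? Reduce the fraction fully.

P(BBMmee) = 1/8

BbMmEe gametes: BME×1, BMe×1, BmE×1, Bme×1, bME×1, bMe×1, bmE×1, bme×1
BBMMee gametes: BMe×8
BbMmEe×BBMMee grid (8·8=64): BBMMEe=8 BBMMee=8 BBMmEe=8 BBMmee=8 BbMMEe=8 BbMMee=8 BbMmEe=8 BbMmee=8
BBMmee hits 8/64; gcd=8; 8÷8/64÷8 = 1/8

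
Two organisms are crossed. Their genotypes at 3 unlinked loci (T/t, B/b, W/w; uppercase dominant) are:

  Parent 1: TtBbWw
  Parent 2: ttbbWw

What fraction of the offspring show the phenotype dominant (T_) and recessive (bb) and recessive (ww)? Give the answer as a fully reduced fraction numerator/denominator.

P(T_ bb ww) = 1/16

TtBbWw gametes: TBW×1, TBw×1, TbW×1, Tbw×1, tBW×1, tBw×1, tbW×1, tbw×1
ttbbWw gametes: tbW×4, tbw×4
TtBbWw×ttbbWw grid (8·8=64): TtBbWW=4 TtBbWw=8 TtBbww=4 TtbbWW=4 TtbbWw=8 Ttbbww=4 ttBbWW=4 ttBbWw=8 ttBbww=4 ttbbWW=4 ttbbWw=8 ttbbww=4
T_ bb ww hits 4/64; gcd=4; 4÷4/64÷4 = 1/16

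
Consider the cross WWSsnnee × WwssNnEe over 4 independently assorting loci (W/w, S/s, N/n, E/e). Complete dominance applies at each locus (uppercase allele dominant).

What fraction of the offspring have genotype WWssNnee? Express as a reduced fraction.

WWSsnnee gametes: WSne×8, Wsne×8
WwssNnEe gametes: WsNE×2, WsNe×2, WsnE×2, Wsne×2, wsNE×2, wsNe×2, wsnE×2, wsne×2
WWSsnnee×WwssNnEe grid (16·16=256): WWSsNnEe=16 WWSsNnee=16 WWSsnnEe=16 WWSsnnee=16 WWssNnEe=16 WWssNnee=16 WWssnnEe=16 WWssnnee=16 WwSsNnEe=16 WwSsNnee=16 WwSsnnEe=16 WwSsnnee=16 WwssNnEe=16 WwssNnee=16 WwssnnEe=16 Wwssnnee=16
WWssNnee hits 16/256; gcd=16; 16÷16/256÷16 = 1/16

P(WWssNnee) = 1/16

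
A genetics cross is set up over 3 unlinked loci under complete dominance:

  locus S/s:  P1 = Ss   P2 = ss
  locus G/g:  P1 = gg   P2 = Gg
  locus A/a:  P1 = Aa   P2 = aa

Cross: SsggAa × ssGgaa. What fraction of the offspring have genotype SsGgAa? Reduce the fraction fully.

SsggAa gametes: SgA×2, Sga×2, sgA×2, sga×2
ssGgaa gametes: sGa×4, sga×4
SsggAa×ssGgaa grid (8·8=64): SsGgAa=8 SsGgaa=8 SsggAa=8 Ssggaa=8 ssGgAa=8 ssGgaa=8 ssggAa=8 ssggaa=8
SsGgAa hits 8/64; gcd=8; 8÷8/64÷8 = 1/8

P(SsGgAa) = 1/8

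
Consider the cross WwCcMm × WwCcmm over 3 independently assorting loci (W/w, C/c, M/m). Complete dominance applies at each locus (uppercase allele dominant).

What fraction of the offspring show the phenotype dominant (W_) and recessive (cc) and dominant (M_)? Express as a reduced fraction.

WwCcMm gametes: WCM×1, WCm×1, WcM×1, Wcm×1, wCM×1, wCm×1, wcM×1, wcm×1
WwCcmm gametes: WCm×2, Wcm×2, wCm×2, wcm×2
WwCcMm×WwCcmm grid (8·8=64): WWCCMm=2 WWCCmm=2 WWCcMm=4 WWCcmm=4 WWccMm=2 WWccmm=2 WwCCMm=4 WwCCmm=4 WwCcMm=8 WwCcmm=8 WwccMm=4 Wwccmm=4 wwCCMm=2 wwCCmm=2 wwCcMm=4 wwCcmm=4 wwccMm=2 wwccmm=2
W_ cc M_ hits 6/64; gcd=2; 6÷2/64÷2 = 3/32

P(W_ cc M_) = 3/32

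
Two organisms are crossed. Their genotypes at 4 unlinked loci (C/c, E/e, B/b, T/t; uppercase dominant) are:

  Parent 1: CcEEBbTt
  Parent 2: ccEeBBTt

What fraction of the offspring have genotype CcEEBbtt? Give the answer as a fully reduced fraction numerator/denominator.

CcEEBbTt gametes: CEBT×2, CEBt×2, CEbT×2, CEbt×2, cEBT×2, cEBt×2, cEbT×2, cEbt×2
ccEeBBTt gametes: cEBT×4, cEBt×4, ceBT×4, ceBt×4
CcEEBbTt×ccEeBBTt grid (16·16=256): CcEEBBTT=8 CcEEBBTt=16 CcEEBBtt=8 CcEEBbTT=8 CcEEBbTt=16 CcEEBbtt=8 CcEeBBTT=8 CcEeBBTt=16 CcEeBBtt=8 CcEeBbTT=8 CcEeBbTt=16 CcEeBbtt=8 ccEEBBTT=8 ccEEBBTt=16 ccEEBBtt=8 ccEEBbTT=8 ccEEBbTt=16 ccEEBbtt=8 ccEeBBTT=8 ccEeBBTt=16 ccEeBBtt=8 ccEeBbTT=8 ccEeBbTt=16 ccEeBbtt=8
CcEEBbtt hits 8/256; gcd=8; 8÷8/256÷8 = 1/32

P(CcEEBbtt) = 1/32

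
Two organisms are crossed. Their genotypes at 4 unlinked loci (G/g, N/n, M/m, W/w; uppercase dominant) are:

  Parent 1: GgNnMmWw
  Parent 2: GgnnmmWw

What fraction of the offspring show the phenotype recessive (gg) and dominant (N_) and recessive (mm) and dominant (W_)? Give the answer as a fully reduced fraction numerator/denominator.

GgNnMmWw gametes: GNMW×1, GNMw×1, GNmW×1, GNmw×1, GnMW×1, GnMw×1, GnmW×1, Gnmw×1, gNMW×1, gNMw×1, gNmW×1, gNmw×1, gnMW×1, gnMw×1, gnmW×1, gnmw×1
GgnnmmWw gametes: GnmW×4, Gnmw×4, gnmW×4, gnmw×4
GgNnMmWw×GgnnmmWw grid (16·16=256): GGNnMmWW=4 GGNnMmWw=8 GGNnMmww=4 GGNnmmWW=4 GGNnmmWw=8 GGNnmmww=4 GGnnMmWW=4 GGnnMmWw=8 GGnnMmww=4 GGnnmmWW=4 GGnnmmWw=8 GGnnmmww=4 GgNnMmWW=8 GgNnMmWw=16 GgNnMmww=8 GgNnmmWW=8 GgNnmmWw=16 GgNnmmww=8 GgnnMmWW=8 GgnnMmWw=16 GgnnMmww=8 GgnnmmWW=8 GgnnmmWw=16 Ggnnmmww=8 ggNnMmWW=4 ggNnMmWw=8 ggNnMmww=4 ggNnmmWW=4 ggNnmmWw=8 ggNnmmww=4 ggnnMmWW=4 ggnnMmWw=8 ggnnMmww=4 ggnnmmWW=4 ggnnmmWw=8 ggnnmmww=4
gg N_ mm W_ hits 12/256; gcd=4; 12÷4/256÷4 = 3/64

P(gg N_ mm W_) = 3/64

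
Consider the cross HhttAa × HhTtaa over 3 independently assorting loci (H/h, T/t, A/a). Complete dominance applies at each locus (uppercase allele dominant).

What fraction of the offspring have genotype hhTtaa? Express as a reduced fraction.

P(hhTtaa) = 1/16

HhttAa gametes: HtA×2, Hta×2, htA×2, hta×2
HhTtaa gametes: HTa×2, Hta×2, hTa×2, hta×2
HhttAa×HhTtaa grid (8·8=64): HHTtAa=4 HHTtaa=4 HHttAa=4 HHttaa=4 HhTtAa=8 HhTtaa=8 HhttAa=8 Hhttaa=8 hhTtAa=4 hhTtaa=4 hhttAa=4 hhttaa=4
hhTtaa hits 4/64; gcd=4; 4÷4/64÷4 = 1/16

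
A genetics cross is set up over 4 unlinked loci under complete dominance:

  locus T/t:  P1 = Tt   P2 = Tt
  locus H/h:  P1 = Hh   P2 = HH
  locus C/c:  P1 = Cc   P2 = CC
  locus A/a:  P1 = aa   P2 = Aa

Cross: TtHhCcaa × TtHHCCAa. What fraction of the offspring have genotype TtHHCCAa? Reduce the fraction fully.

P(TtHHCCAa) = 1/16

TtHhCcaa gametes: THCa×2, THca×2, ThCa×2, Thca×2, tHCa×2, tHca×2, thCa×2, thca×2
TtHHCCAa gametes: THCA×4, THCa×4, tHCA×4, tHCa×4
TtHhCcaa×TtHHCCAa grid (16·16=256): TTHHCCAa=8 TTHHCCaa=8 TTHHCcAa=8 TTHHCcaa=8 TTHhCCAa=8 TTHhCCaa=8 TTHhCcAa=8 TTHhCcaa=8 TtHHCCAa=16 TtHHCCaa=16 TtHHCcAa=16 TtHHCcaa=16 TtHhCCAa=16 TtHhCCaa=16 TtHhCcAa=16 TtHhCcaa=16 ttHHCCAa=8 ttHHCCaa=8 ttHHCcAa=8 ttHHCcaa=8 ttHhCCAa=8 ttHhCCaa=8 ttHhCcAa=8 ttHhCcaa=8
TtHHCCAa hits 16/256; gcd=16; 16÷16/256÷16 = 1/16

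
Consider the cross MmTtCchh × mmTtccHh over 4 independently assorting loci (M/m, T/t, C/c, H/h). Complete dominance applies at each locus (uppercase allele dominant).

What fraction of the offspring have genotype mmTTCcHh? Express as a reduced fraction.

P(mmTTCcHh) = 1/32

MmTtCchh gametes: MTCh×2, MTch×2, MtCh×2, Mtch×2, mTCh×2, mTch×2, mtCh×2, mtch×2
mmTtccHh gametes: mTcH×4, mTch×4, mtcH×4, mtch×4
MmTtCchh×mmTtccHh grid (16·16=256): MmTTCcHh=8 MmTTCchh=8 MmTTccHh=8 MmTTcchh=8 MmTtCcHh=16 MmTtCchh=16 MmTtccHh=16 MmTtcchh=16 MmttCcHh=8 MmttCchh=8 MmttccHh=8 Mmttcchh=8 mmTTCcHh=8 mmTTCchh=8 mmTTccHh=8 mmTTcchh=8 mmTtCcHh=16 mmTtCchh=16 mmTtccHh=16 mmTtcchh=16 mmttCcHh=8 mmttCchh=8 mmttccHh=8 mmttcchh=8
mmTTCcHh hits 8/256; gcd=8; 8÷8/256÷8 = 1/32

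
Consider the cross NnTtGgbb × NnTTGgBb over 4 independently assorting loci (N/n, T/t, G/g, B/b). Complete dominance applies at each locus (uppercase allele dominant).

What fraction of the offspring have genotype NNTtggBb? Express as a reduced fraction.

NnTtGgbb gametes: NTGb×2, NTgb×2, NtGb×2, Ntgb×2, nTGb×2, nTgb×2, ntGb×2, ntgb×2
NnTTGgBb gametes: NTGB×2, NTGb×2, NTgB×2, NTgb×2, nTGB×2, nTGb×2, nTgB×2, nTgb×2
NnTtGgbb×NnTTGgBb grid (16·16=256): NNTTGGBb=4 NNTTGGbb=4 NNTTGgBb=8 NNTTGgbb=8 NNTTggBb=4 NNTTggbb=4 NNTtGGBb=4 NNTtGGbb=4 NNTtGgBb=8 NNTtGgbb=8 NNTtggBb=4 NNTtggbb=4 NnTTGGBb=8 NnTTGGbb=8 NnTTGgBb=16 NnTTGgbb=16 NnTTggBb=8 NnTTggbb=8 NnTtGGBb=8 NnTtGGbb=8 NnTtGgBb=16 NnTtGgbb=16 NnTtggBb=8 NnTtggbb=8 nnTTGGBb=4 nnTTGGbb=4 nnTTGgBb=8 nnTTGgbb=8 nnTTggBb=4 nnTTggbb=4 nnTtGGBb=4 nnTtGGbb=4 nnTtGgBb=8 nnTtGgbb=8 nnTtggBb=4 nnTtggbb=4
NNTtggBb hits 4/256; gcd=4; 4÷4/256÷4 = 1/64

P(NNTtggBb) = 1/64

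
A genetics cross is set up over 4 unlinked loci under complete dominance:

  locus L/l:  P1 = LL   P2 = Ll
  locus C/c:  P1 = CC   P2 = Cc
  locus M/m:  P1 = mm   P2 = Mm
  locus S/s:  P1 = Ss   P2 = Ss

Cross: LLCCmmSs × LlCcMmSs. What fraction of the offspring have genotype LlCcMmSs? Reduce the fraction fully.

P(LlCcMmSs) = 1/16

LLCCmmSs gametes: LCmS×8, LCms×8
LlCcMmSs gametes: LCMS×1, LCMs×1, LCmS×1, LCms×1, LcMS×1, LcMs×1, LcmS×1, Lcms×1, lCMS×1, lCMs×1, lCmS×1, lCms×1, lcMS×1, lcMs×1, lcmS×1, lcms×1
LLCCmmSs×LlCcMmSs grid (16·16=256): LLCCMmSS=8 LLCCMmSs=16 LLCCMmss=8 LLCCmmSS=8 LLCCmmSs=16 LLCCmmss=8 LLCcMmSS=8 LLCcMmSs=16 LLCcMmss=8 LLCcmmSS=8 LLCcmmSs=16 LLCcmmss=8 LlCCMmSS=8 LlCCMmSs=16 LlCCMmss=8 LlCCmmSS=8 LlCCmmSs=16 LlCCmmss=8 LlCcMmSS=8 LlCcMmSs=16 LlCcMmss=8 LlCcmmSS=8 LlCcmmSs=16 LlCcmmss=8
LlCcMmSs hits 16/256; gcd=16; 16÷16/256÷16 = 1/16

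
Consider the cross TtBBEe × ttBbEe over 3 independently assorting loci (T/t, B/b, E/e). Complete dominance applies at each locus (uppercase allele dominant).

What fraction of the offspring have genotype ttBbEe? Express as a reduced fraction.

P(ttBbEe) = 1/8

TtBBEe gametes: TBE×2, TBe×2, tBE×2, tBe×2
ttBbEe gametes: tBE×2, tBe×2, tbE×2, tbe×2
TtBBEe×ttBbEe grid (8·8=64): TtBBEE=4 TtBBEe=8 TtBBee=4 TtBbEE=4 TtBbEe=8 TtBbee=4 ttBBEE=4 ttBBEe=8 ttBBee=4 ttBbEE=4 ttBbEe=8 ttBbee=4
ttBbEe hits 8/64; gcd=8; 8÷8/64÷8 = 1/8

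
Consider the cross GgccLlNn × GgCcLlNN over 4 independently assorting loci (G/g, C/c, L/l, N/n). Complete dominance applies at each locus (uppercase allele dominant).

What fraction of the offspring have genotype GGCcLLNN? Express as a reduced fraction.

P(GGCcLLNN) = 1/64

GgccLlNn gametes: GcLN×2, GcLn×2, GclN×2, Gcln×2, gcLN×2, gcLn×2, gclN×2, gcln×2
GgCcLlNN gametes: GCLN×2, GClN×2, GcLN×2, GclN×2, gCLN×2, gClN×2, gcLN×2, gclN×2
GgccLlNn×GgCcLlNN grid (16·16=256): GGCcLLNN=4 GGCcLLNn=4 GGCcLlNN=8 GGCcLlNn=8 GGCcllNN=4 GGCcllNn=4 GGccLLNN=4 GGccLLNn=4 GGccLlNN=8 GGccLlNn=8 GGccllNN=4 GGccllNn=4 GgCcLLNN=8 GgCcLLNn=8 GgCcLlNN=16 GgCcLlNn=16 GgCcllNN=8 GgCcllNn=8 GgccLLNN=8 GgccLLNn=8 GgccLlNN=16 GgccLlNn=16 GgccllNN=8 GgccllNn=8 ggCcLLNN=4 ggCcLLNn=4 ggCcLlNN=8 ggCcLlNn=8 ggCcllNN=4 ggCcllNn=4 ggccLLNN=4 ggccLLNn=4 ggccLlNN=8 ggccLlNn=8 ggccllNN=4 ggccllNn=4
GGCcLLNN hits 4/256; gcd=4; 4÷4/256÷4 = 1/64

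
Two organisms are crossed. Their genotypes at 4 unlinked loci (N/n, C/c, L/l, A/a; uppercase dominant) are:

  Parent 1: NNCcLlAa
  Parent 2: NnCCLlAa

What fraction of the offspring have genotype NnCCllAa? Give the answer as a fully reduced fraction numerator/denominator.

P(NnCCllAa) = 1/32

NNCcLlAa gametes: NCLA×2, NCLa×2, NClA×2, NCla×2, NcLA×2, NcLa×2, NclA×2, Ncla×2
NnCCLlAa gametes: NCLA×2, NCLa×2, NClA×2, NCla×2, nCLA×2, nCLa×2, nClA×2, nCla×2
NNCcLlAa×NnCCLlAa grid (16·16=256): NNCCLLAA=4 NNCCLLAa=8 NNCCLLaa=4 NNCCLlAA=8 NNCCLlAa=16 NNCCLlaa=8 NNCCllAA=4 NNCCllAa=8 NNCCllaa=4 NNCcLLAA=4 NNCcLLAa=8 NNCcLLaa=4 NNCcLlAA=8 NNCcLlAa=16 NNCcLlaa=8 NNCcllAA=4 NNCcllAa=8 NNCcllaa=4 NnCCLLAA=4 NnCCLLAa=8 NnCCLLaa=4 NnCCLlAA=8 NnCCLlAa=16 NnCCLlaa=8 NnCCllAA=4 NnCCllAa=8 NnCCllaa=4 NnCcLLAA=4 NnCcLLAa=8 NnCcLLaa=4 NnCcLlAA=8 NnCcLlAa=16 NnCcLlaa=8 NnCcllAA=4 NnCcllAa=8 NnCcllaa=4
NnCCllAa hits 8/256; gcd=8; 8÷8/256÷8 = 1/32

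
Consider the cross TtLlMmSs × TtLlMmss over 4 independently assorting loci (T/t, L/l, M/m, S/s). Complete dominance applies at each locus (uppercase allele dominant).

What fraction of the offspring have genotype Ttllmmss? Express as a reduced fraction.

P(Ttllmmss) = 1/64

TtLlMmSs gametes: TLMS×1, TLMs×1, TLmS×1, TLms×1, TlMS×1, TlMs×1, TlmS×1, Tlms×1, tLMS×1, tLMs×1, tLmS×1, tLms×1, tlMS×1, tlMs×1, tlmS×1, tlms×1
TtLlMmss gametes: TLMs×2, TLms×2, TlMs×2, Tlms×2, tLMs×2, tLms×2, tlMs×2, tlms×2
TtLlMmSs×TtLlMmss grid (16·16=256): TTLLMMSs=2 TTLLMMss=2 TTLLMmSs=4 TTLLMmss=4 TTLLmmSs=2 TTLLmmss=2 TTLlMMSs=4 TTLlMMss=4 TTLlMmSs=8 TTLlMmss=8 TTLlmmSs=4 TTLlmmss=4 TTllMMSs=2 TTllMMss=2 TTllMmSs=4 TTllMmss=4 TTllmmSs=2 TTllmmss=2 TtLLMMSs=4 TtLLMMss=4 TtLLMmSs=8 TtLLMmss=8 TtLLmmSs=4 TtLLmmss=4 TtLlMMSs=8 TtLlMMss=8 TtLlMmSs=16 TtLlMmss=16 TtLlmmSs=8 TtLlmmss=8 TtllMMSs=4 TtllMMss=4 TtllMmSs=8 TtllMmss=8 TtllmmSs=4 Ttllmmss=4 ttLLMMSs=2 ttLLMMss=2 ttLLMmSs=4 ttLLMmss=4 ttLLmmSs=2 ttLLmmss=2 ttLlMMSs=4 ttLlMMss=4 ttLlMmSs=8 ttLlMmss=8 ttLlmmSs=4 ttLlmmss=4 ttllMMSs=2 ttllMMss=2 ttllMmSs=4 ttllMmss=4 ttllmmSs=2 ttllmmss=2
Ttllmmss hits 4/256; gcd=4; 4÷4/256÷4 = 1/64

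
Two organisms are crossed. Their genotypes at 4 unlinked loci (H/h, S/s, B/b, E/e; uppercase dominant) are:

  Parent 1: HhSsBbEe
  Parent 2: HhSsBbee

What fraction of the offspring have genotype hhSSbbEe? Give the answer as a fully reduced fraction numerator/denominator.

P(hhSSbbEe) = 1/128

HhSsBbEe gametes: HSBE×1, HSBe×1, HSbE×1, HSbe×1, HsBE×1, HsBe×1, HsbE×1, Hsbe×1, hSBE×1, hSBe×1, hSbE×1, hSbe×1, hsBE×1, hsBe×1, hsbE×1, hsbe×1
HhSsBbee gametes: HSBe×2, HSbe×2, HsBe×2, Hsbe×2, hSBe×2, hSbe×2, hsBe×2, hsbe×2
HhSsBbEe×HhSsBbee grid (16·16=256): HHSSBBEe=2 HHSSBBee=2 HHSSBbEe=4 HHSSBbee=4 HHSSbbEe=2 HHSSbbee=2 HHSsBBEe=4 HHSsBBee=4 HHSsBbEe=8 HHSsBbee=8 HHSsbbEe=4 HHSsbbee=4 HHssBBEe=2 HHssBBee=2 HHssBbEe=4 HHssBbee=4 HHssbbEe=2 HHssbbee=2 HhSSBBEe=4 HhSSBBee=4 HhSSBbEe=8 HhSSBbee=8 HhSSbbEe=4 HhSSbbee=4 HhSsBBEe=8 HhSsBBee=8 HhSsBbEe=16 HhSsBbee=16 HhSsbbEe=8 HhSsbbee=8 HhssBBEe=4 HhssBBee=4 HhssBbEe=8 HhssBbee=8 HhssbbEe=4 Hhssbbee=4 hhSSBBEe=2 hhSSBBee=2 hhSSBbEe=4 hhSSBbee=4 hhSSbbEe=2 hhSSbbee=2 hhSsBBEe=4 hhSsBBee=4 hhSsBbEe=8 hhSsBbee=8 hhSsbbEe=4 hhSsbbee=4 hhssBBEe=2 hhssBBee=2 hhssBbEe=4 hhssBbee=4 hhssbbEe=2 hhssbbee=2
hhSSbbEe hits 2/256; gcd=2; 2÷2/256÷2 = 1/128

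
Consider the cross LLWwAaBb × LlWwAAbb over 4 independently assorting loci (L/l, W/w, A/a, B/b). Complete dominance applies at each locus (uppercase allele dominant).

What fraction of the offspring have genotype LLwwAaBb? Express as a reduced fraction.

P(LLwwAaBb) = 1/32

LLWwAaBb gametes: LWAB×2, LWAb×2, LWaB×2, LWab×2, LwAB×2, LwAb×2, LwaB×2, Lwab×2
LlWwAAbb gametes: LWAb×4, LwAb×4, lWAb×4, lwAb×4
LLWwAaBb×LlWwAAbb grid (16·16=256): LLWWAABb=8 LLWWAAbb=8 LLWWAaBb=8 LLWWAabb=8 LLWwAABb=16 LLWwAAbb=16 LLWwAaBb=16 LLWwAabb=16 LLwwAABb=8 LLwwAAbb=8 LLwwAaBb=8 LLwwAabb=8 LlWWAABb=8 LlWWAAbb=8 LlWWAaBb=8 LlWWAabb=8 LlWwAABb=16 LlWwAAbb=16 LlWwAaBb=16 LlWwAabb=16 LlwwAABb=8 LlwwAAbb=8 LlwwAaBb=8 LlwwAabb=8
LLwwAaBb hits 8/256; gcd=8; 8÷8/256÷8 = 1/32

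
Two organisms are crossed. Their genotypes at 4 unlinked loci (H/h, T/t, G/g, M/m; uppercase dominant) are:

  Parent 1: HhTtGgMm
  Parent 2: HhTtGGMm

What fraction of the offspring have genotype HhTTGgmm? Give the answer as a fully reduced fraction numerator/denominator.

P(HhTTGgmm) = 1/64

HhTtGgMm gametes: HTGM×1, HTGm×1, HTgM×1, HTgm×1, HtGM×1, HtGm×1, HtgM×1, Htgm×1, hTGM×1, hTGm×1, hTgM×1, hTgm×1, htGM×1, htGm×1, htgM×1, htgm×1
HhTtGGMm gametes: HTGM×2, HTGm×2, HtGM×2, HtGm×2, hTGM×2, hTGm×2, htGM×2, htGm×2
HhTtGgMm×HhTtGGMm grid (16·16=256): HHTTGGMM=2 HHTTGGMm=4 HHTTGGmm=2 HHTTGgMM=2 HHTTGgMm=4 HHTTGgmm=2 HHTtGGMM=4 HHTtGGMm=8 HHTtGGmm=4 HHTtGgMM=4 HHTtGgMm=8 HHTtGgmm=4 HHttGGMM=2 HHttGGMm=4 HHttGGmm=2 HHttGgMM=2 HHttGgMm=4 HHttGgmm=2 HhTTGGMM=4 HhTTGGMm=8 HhTTGGmm=4 HhTTGgMM=4 HhTTGgMm=8 HhTTGgmm=4 HhTtGGMM=8 HhTtGGMm=16 HhTtGGmm=8 HhTtGgMM=8 HhTtGgMm=16 HhTtGgmm=8 HhttGGMM=4 HhttGGMm=8 HhttGGmm=4 HhttGgMM=4 HhttGgMm=8 HhttGgmm=4 hhTTGGMM=2 hhTTGGMm=4 hhTTGGmm=2 hhTTGgMM=2 hhTTGgMm=4 hhTTGgmm=2 hhTtGGMM=4 hhTtGGMm=8 hhTtGGmm=4 hhTtGgMM=4 hhTtGgMm=8 hhTtGgmm=4 hhttGGMM=2 hhttGGMm=4 hhttGGmm=2 hhttGgMM=2 hhttGgMm=4 hhttGgmm=2
HhTTGgmm hits 4/256; gcd=4; 4÷4/256÷4 = 1/64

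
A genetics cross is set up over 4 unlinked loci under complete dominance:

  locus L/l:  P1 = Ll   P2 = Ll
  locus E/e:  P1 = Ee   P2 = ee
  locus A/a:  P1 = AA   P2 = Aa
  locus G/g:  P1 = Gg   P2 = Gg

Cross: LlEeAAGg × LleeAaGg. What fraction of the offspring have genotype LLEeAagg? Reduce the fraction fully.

P(LLEeAagg) = 1/64

LlEeAAGg gametes: LEAG×2, LEAg×2, LeAG×2, LeAg×2, lEAG×2, lEAg×2, leAG×2, leAg×2
LleeAaGg gametes: LeAG×2, LeAg×2, LeaG×2, Leag×2, leAG×2, leAg×2, leaG×2, leag×2
LlEeAAGg×LleeAaGg grid (16·16=256): LLEeAAGG=4 LLEeAAGg=8 LLEeAAgg=4 LLEeAaGG=4 LLEeAaGg=8 LLEeAagg=4 LLeeAAGG=4 LLeeAAGg=8 LLeeAAgg=4 LLeeAaGG=4 LLeeAaGg=8 LLeeAagg=4 LlEeAAGG=8 LlEeAAGg=16 LlEeAAgg=8 LlEeAaGG=8 LlEeAaGg=16 LlEeAagg=8 LleeAAGG=8 LleeAAGg=16 LleeAAgg=8 LleeAaGG=8 LleeAaGg=16 LleeAagg=8 llEeAAGG=4 llEeAAGg=8 llEeAAgg=4 llEeAaGG=4 llEeAaGg=8 llEeAagg=4 lleeAAGG=4 lleeAAGg=8 lleeAAgg=4 lleeAaGG=4 lleeAaGg=8 lleeAagg=4
LLEeAagg hits 4/256; gcd=4; 4÷4/256÷4 = 1/64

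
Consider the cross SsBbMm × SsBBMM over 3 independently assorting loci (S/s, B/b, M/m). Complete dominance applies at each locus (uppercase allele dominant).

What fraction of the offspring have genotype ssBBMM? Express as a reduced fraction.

SsBbMm gametes: SBM×1, SBm×1, SbM×1, Sbm×1, sBM×1, sBm×1, sbM×1, sbm×1
SsBBMM gametes: SBM×4, sBM×4
SsBbMm×SsBBMM grid (8·8=64): SSBBMM=4 SSBBMm=4 SSBbMM=4 SSBbMm=4 SsBBMM=8 SsBBMm=8 SsBbMM=8 SsBbMm=8 ssBBMM=4 ssBBMm=4 ssBbMM=4 ssBbMm=4
ssBBMM hits 4/64; gcd=4; 4÷4/64÷4 = 1/16

P(ssBBMM) = 1/16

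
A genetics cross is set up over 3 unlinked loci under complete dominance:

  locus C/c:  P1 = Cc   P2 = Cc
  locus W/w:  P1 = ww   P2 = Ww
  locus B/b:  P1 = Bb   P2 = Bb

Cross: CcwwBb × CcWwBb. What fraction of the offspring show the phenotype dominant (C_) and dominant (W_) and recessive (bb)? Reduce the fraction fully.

P(C_ W_ bb) = 3/32

CcwwBb gametes: CwB×2, Cwb×2, cwB×2, cwb×2
CcWwBb gametes: CWB×1, CWb×1, CwB×1, Cwb×1, cWB×1, cWb×1, cwB×1, cwb×1
CcwwBb×CcWwBb grid (8·8=64): CCWwBB=2 CCWwBb=4 CCWwbb=2 CCwwBB=2 CCwwBb=4 CCwwbb=2 CcWwBB=4 CcWwBb=8 CcWwbb=4 CcwwBB=4 CcwwBb=8 Ccwwbb=4 ccWwBB=2 ccWwBb=4 ccWwbb=2 ccwwBB=2 ccwwBb=4 ccwwbb=2
C_ W_ bb hits 6/64; gcd=2; 6÷2/64÷2 = 3/32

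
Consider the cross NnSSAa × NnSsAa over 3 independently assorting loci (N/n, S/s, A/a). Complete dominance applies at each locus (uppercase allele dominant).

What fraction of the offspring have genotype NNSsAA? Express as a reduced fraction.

NnSSAa gametes: NSA×2, NSa×2, nSA×2, nSa×2
NnSsAa gametes: NSA×1, NSa×1, NsA×1, Nsa×1, nSA×1, nSa×1, nsA×1, nsa×1
NnSSAa×NnSsAa grid (8·8=64): NNSSAA=2 NNSSAa=4 NNSSaa=2 NNSsAA=2 NNSsAa=4 NNSsaa=2 NnSSAA=4 NnSSAa=8 NnSSaa=4 NnSsAA=4 NnSsAa=8 NnSsaa=4 nnSSAA=2 nnSSAa=4 nnSSaa=2 nnSsAA=2 nnSsAa=4 nnSsaa=2
NNSsAA hits 2/64; gcd=2; 2÷2/64÷2 = 1/32

P(NNSsAA) = 1/32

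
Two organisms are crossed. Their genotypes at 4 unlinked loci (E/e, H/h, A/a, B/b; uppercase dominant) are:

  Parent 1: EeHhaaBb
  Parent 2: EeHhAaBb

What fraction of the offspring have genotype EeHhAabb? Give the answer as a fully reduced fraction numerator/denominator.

P(EeHhAabb) = 1/32

EeHhaaBb gametes: EHaB×2, EHab×2, EhaB×2, Ehab×2, eHaB×2, eHab×2, ehaB×2, ehab×2
EeHhAaBb gametes: EHAB×1, EHAb×1, EHaB×1, EHab×1, EhAB×1, EhAb×1, EhaB×1, Ehab×1, eHAB×1, eHAb×1, eHaB×1, eHab×1, ehAB×1, ehAb×1, ehaB×1, ehab×1
EeHhaaBb×EeHhAaBb grid (16·16=256): EEHHAaBB=2 EEHHAaBb=4 EEHHAabb=2 EEHHaaBB=2 EEHHaaBb=4 EEHHaabb=2 EEHhAaBB=4 EEHhAaBb=8 EEHhAabb=4 EEHhaaBB=4 EEHhaaBb=8 EEHhaabb=4 EEhhAaBB=2 EEhhAaBb=4 EEhhAabb=2 EEhhaaBB=2 EEhhaaBb=4 EEhhaabb=2 EeHHAaBB=4 EeHHAaBb=8 EeHHAabb=4 EeHHaaBB=4 EeHHaaBb=8 EeHHaabb=4 EeHhAaBB=8 EeHhAaBb=16 EeHhAabb=8 EeHhaaBB=8 EeHhaaBb=16 EeHhaabb=8 EehhAaBB=4 EehhAaBb=8 EehhAabb=4 EehhaaBB=4 EehhaaBb=8 Eehhaabb=4 eeHHAaBB=2 eeHHAaBb=4 eeHHAabb=2 eeHHaaBB=2 eeHHaaBb=4 eeHHaabb=2 eeHhAaBB=4 eeHhAaBb=8 eeHhAabb=4 eeHhaaBB=4 eeHhaaBb=8 eeHhaabb=4 eehhAaBB=2 eehhAaBb=4 eehhAabb=2 eehhaaBB=2 eehhaaBb=4 eehhaabb=2
EeHhAabb hits 8/256; gcd=8; 8÷8/256÷8 = 1/32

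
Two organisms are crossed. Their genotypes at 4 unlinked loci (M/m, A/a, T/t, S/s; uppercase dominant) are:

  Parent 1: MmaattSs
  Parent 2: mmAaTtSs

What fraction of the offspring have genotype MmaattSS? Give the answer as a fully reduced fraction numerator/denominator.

P(MmaattSS) = 1/32

MmaattSs gametes: MatS×4, Mats×4, matS×4, mats×4
mmAaTtSs gametes: mATS×2, mATs×2, mAtS×2, mAts×2, maTS×2, maTs×2, matS×2, mats×2
MmaattSs×mmAaTtSs grid (16·16=256): MmAaTtSS=8 MmAaTtSs=16 MmAaTtss=8 MmAattSS=8 MmAattSs=16 MmAattss=8 MmaaTtSS=8 MmaaTtSs=16 MmaaTtss=8 MmaattSS=8 MmaattSs=16 Mmaattss=8 mmAaTtSS=8 mmAaTtSs=16 mmAaTtss=8 mmAattSS=8 mmAattSs=16 mmAattss=8 mmaaTtSS=8 mmaaTtSs=16 mmaaTtss=8 mmaattSS=8 mmaattSs=16 mmaattss=8
MmaattSS hits 8/256; gcd=8; 8÷8/256÷8 = 1/32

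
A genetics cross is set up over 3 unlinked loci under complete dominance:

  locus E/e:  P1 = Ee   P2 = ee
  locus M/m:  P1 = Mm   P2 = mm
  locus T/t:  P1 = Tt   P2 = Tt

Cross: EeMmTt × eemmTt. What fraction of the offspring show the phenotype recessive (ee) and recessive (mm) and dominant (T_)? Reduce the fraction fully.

EeMmTt gametes: EMT×1, EMt×1, EmT×1, Emt×1, eMT×1, eMt×1, emT×1, emt×1
eemmTt gametes: emT×4, emt×4
EeMmTt×eemmTt grid (8·8=64): EeMmTT=4 EeMmTt=8 EeMmtt=4 EemmTT=4 EemmTt=8 Eemmtt=4 eeMmTT=4 eeMmTt=8 eeMmtt=4 eemmTT=4 eemmTt=8 eemmtt=4
ee mm T_ hits 12/64; gcd=4; 12÷4/64÷4 = 3/16

P(ee mm T_) = 3/16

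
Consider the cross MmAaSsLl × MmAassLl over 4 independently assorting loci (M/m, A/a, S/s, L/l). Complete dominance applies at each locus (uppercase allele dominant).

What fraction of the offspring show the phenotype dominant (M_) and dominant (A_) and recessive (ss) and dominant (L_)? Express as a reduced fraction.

MmAaSsLl gametes: MASL×1, MASl×1, MAsL×1, MAsl×1, MaSL×1, MaSl×1, MasL×1, Masl×1, mASL×1, mASl×1, mAsL×1, mAsl×1, maSL×1, maSl×1, masL×1, masl×1
MmAassLl gametes: MAsL×2, MAsl×2, MasL×2, Masl×2, mAsL×2, mAsl×2, masL×2, masl×2
MmAaSsLl×MmAassLl grid (16·16=256): MMAASsLL=2 MMAASsLl=4 MMAASsll=2 MMAAssLL=2 MMAAssLl=4 MMAAssll=2 MMAaSsLL=4 MMAaSsLl=8 MMAaSsll=4 MMAassLL=4 MMAassLl=8 MMAassll=4 MMaaSsLL=2 MMaaSsLl=4 MMaaSsll=2 MMaassLL=2 MMaassLl=4 MMaassll=2 MmAASsLL=4 MmAASsLl=8 MmAASsll=4 MmAAssLL=4 MmAAssLl=8 MmAAssll=4 MmAaSsLL=8 MmAaSsLl=16 MmAaSsll=8 MmAassLL=8 MmAassLl=16 MmAassll=8 MmaaSsLL=4 MmaaSsLl=8 MmaaSsll=4 MmaassLL=4 MmaassLl=8 Mmaassll=4 mmAASsLL=2 mmAASsLl=4 mmAASsll=2 mmAAssLL=2 mmAAssLl=4 mmAAssll=2 mmAaSsLL=4 mmAaSsLl=8 mmAaSsll=4 mmAassLL=4 mmAassLl=8 mmAassll=4 mmaaSsLL=2 mmaaSsLl=4 mmaaSsll=2 mmaassLL=2 mmaassLl=4 mmaassll=2
M_ A_ ss L_ hits 54/256; gcd=2; 54÷2/256÷2 = 27/128

P(M_ A_ ss L_) = 27/128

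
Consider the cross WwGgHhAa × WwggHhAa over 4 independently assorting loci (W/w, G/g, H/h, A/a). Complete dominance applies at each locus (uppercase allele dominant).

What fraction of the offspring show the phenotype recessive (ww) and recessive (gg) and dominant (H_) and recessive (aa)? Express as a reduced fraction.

P(ww gg H_ aa) = 3/128

WwGgHhAa gametes: WGHA×1, WGHa×1, WGhA×1, WGha×1, WgHA×1, WgHa×1, WghA×1, Wgha×1, wGHA×1, wGHa×1, wGhA×1, wGha×1, wgHA×1, wgHa×1, wghA×1, wgha×1
WwggHhAa gametes: WgHA×2, WgHa×2, WghA×2, Wgha×2, wgHA×2, wgHa×2, wghA×2, wgha×2
WwGgHhAa×WwggHhAa grid (16·16=256): WWGgHHAA=2 WWGgHHAa=4 WWGgHHaa=2 WWGgHhAA=4 WWGgHhAa=8 WWGgHhaa=4 WWGghhAA=2 WWGghhAa=4 WWGghhaa=2 WWggHHAA=2 WWggHHAa=4 WWggHHaa=2 WWggHhAA=4 WWggHhAa=8 WWggHhaa=4 WWgghhAA=2 WWgghhAa=4 WWgghhaa=2 WwGgHHAA=4 WwGgHHAa=8 WwGgHHaa=4 WwGgHhAA=8 WwGgHhAa=16 WwGgHhaa=8 WwGghhAA=4 WwGghhAa=8 WwGghhaa=4 WwggHHAA=4 WwggHHAa=8 WwggHHaa=4 WwggHhAA=8 WwggHhAa=16 WwggHhaa=8 WwgghhAA=4 WwgghhAa=8 Wwgghhaa=4 wwGgHHAA=2 wwGgHHAa=4 wwGgHHaa=2 wwGgHhAA=4 wwGgHhAa=8 wwGgHhaa=4 wwGghhAA=2 wwGghhAa=4 wwGghhaa=2 wwggHHAA=2 wwggHHAa=4 wwggHHaa=2 wwggHhAA=4 wwggHhAa=8 wwggHhaa=4 wwgghhAA=2 wwgghhAa=4 wwgghhaa=2
ww gg H_ aa hits 6/256; gcd=2; 6÷2/256÷2 = 3/128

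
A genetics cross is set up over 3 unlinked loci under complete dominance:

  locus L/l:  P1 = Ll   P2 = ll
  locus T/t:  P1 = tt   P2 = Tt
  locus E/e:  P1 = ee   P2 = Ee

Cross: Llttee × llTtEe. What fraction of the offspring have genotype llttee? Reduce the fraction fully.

P(llttee) = 1/8

Llttee gametes: Lte×4, lte×4
llTtEe gametes: lTE×2, lTe×2, ltE×2, lte×2
Llttee×llTtEe grid (8·8=64): LlTtEe=8 LlTtee=8 LlttEe=8 Llttee=8 llTtEe=8 llTtee=8 llttEe=8 llttee=8
llttee hits 8/64; gcd=8; 8÷8/64÷8 = 1/8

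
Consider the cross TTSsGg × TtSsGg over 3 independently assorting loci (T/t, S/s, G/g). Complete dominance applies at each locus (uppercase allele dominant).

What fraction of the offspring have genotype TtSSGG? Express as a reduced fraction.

TTSsGg gametes: TSG×2, TSg×2, TsG×2, Tsg×2
TtSsGg gametes: TSG×1, TSg×1, TsG×1, Tsg×1, tSG×1, tSg×1, tsG×1, tsg×1
TTSsGg×TtSsGg grid (8·8=64): TTSSGG=2 TTSSGg=4 TTSSgg=2 TTSsGG=4 TTSsGg=8 TTSsgg=4 TTssGG=2 TTssGg=4 TTssgg=2 TtSSGG=2 TtSSGg=4 TtSSgg=2 TtSsGG=4 TtSsGg=8 TtSsgg=4 TtssGG=2 TtssGg=4 Ttssgg=2
TtSSGG hits 2/64; gcd=2; 2÷2/64÷2 = 1/32

P(TtSSGG) = 1/32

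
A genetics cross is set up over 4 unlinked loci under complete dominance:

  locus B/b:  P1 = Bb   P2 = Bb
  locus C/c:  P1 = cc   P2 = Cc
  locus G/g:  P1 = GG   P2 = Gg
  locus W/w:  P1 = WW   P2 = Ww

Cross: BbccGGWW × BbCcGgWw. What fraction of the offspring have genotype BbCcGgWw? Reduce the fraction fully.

BbccGGWW gametes: BcGW×8, bcGW×8
BbCcGgWw gametes: BCGW×1, BCGw×1, BCgW×1, BCgw×1, BcGW×1, BcGw×1, BcgW×1, Bcgw×1, bCGW×1, bCGw×1, bCgW×1, bCgw×1, bcGW×1, bcGw×1, bcgW×1, bcgw×1
BbccGGWW×BbCcGgWw grid (16·16=256): BBCcGGWW=8 BBCcGGWw=8 BBCcGgWW=8 BBCcGgWw=8 BBccGGWW=8 BBccGGWw=8 BBccGgWW=8 BBccGgWw=8 BbCcGGWW=16 BbCcGGWw=16 BbCcGgWW=16 BbCcGgWw=16 BbccGGWW=16 BbccGGWw=16 BbccGgWW=16 BbccGgWw=16 bbCcGGWW=8 bbCcGGWw=8 bbCcGgWW=8 bbCcGgWw=8 bbccGGWW=8 bbccGGWw=8 bbccGgWW=8 bbccGgWw=8
BbCcGgWw hits 16/256; gcd=16; 16÷16/256÷16 = 1/16

P(BbCcGgWw) = 1/16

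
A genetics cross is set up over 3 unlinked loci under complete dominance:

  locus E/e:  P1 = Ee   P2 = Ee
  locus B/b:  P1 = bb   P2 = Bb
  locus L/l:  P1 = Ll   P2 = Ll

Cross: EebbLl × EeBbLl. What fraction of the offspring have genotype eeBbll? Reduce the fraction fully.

P(eeBbll) = 1/32

EebbLl gametes: EbL×2, Ebl×2, ebL×2, ebl×2
EeBbLl gametes: EBL×1, EBl×1, EbL×1, Ebl×1, eBL×1, eBl×1, ebL×1, ebl×1
EebbLl×EeBbLl grid (8·8=64): EEBbLL=2 EEBbLl=4 EEBbll=2 EEbbLL=2 EEbbLl=4 EEbbll=2 EeBbLL=4 EeBbLl=8 EeBbll=4 EebbLL=4 EebbLl=8 Eebbll=4 eeBbLL=2 eeBbLl=4 eeBbll=2 eebbLL=2 eebbLl=4 eebbll=2
eeBbll hits 2/64; gcd=2; 2÷2/64÷2 = 1/32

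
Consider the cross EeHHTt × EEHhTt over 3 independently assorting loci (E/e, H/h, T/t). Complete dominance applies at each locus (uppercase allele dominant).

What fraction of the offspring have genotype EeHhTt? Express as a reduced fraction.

EeHHTt gametes: EHT×2, EHt×2, eHT×2, eHt×2
EEHhTt gametes: EHT×2, EHt×2, EhT×2, Eht×2
EeHHTt×EEHhTt grid (8·8=64): EEHHTT=4 EEHHTt=8 EEHHtt=4 EEHhTT=4 EEHhTt=8 EEHhtt=4 EeHHTT=4 EeHHTt=8 EeHHtt=4 EeHhTT=4 EeHhTt=8 EeHhtt=4
EeHhTt hits 8/64; gcd=8; 8÷8/64÷8 = 1/8

P(EeHhTt) = 1/8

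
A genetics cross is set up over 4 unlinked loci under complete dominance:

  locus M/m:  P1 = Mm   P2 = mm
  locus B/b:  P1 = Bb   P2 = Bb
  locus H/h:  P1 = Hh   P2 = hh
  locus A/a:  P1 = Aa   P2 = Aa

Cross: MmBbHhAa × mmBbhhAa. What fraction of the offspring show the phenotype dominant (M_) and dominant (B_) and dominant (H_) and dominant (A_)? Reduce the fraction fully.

MmBbHhAa gametes: MBHA×1, MBHa×1, MBhA×1, MBha×1, MbHA×1, MbHa×1, MbhA×1, Mbha×1, mBHA×1, mBHa×1, mBhA×1, mBha×1, mbHA×1, mbHa×1, mbhA×1, mbha×1
mmBbhhAa gametes: mBhA×4, mBha×4, mbhA×4, mbha×4
MmBbHhAa×mmBbhhAa grid (16·16=256): MmBBHhAA=4 MmBBHhAa=8 MmBBHhaa=4 MmBBhhAA=4 MmBBhhAa=8 MmBBhhaa=4 MmBbHhAA=8 MmBbHhAa=16 MmBbHhaa=8 MmBbhhAA=8 MmBbhhAa=16 MmBbhhaa=8 MmbbHhAA=4 MmbbHhAa=8 MmbbHhaa=4 MmbbhhAA=4 MmbbhhAa=8 Mmbbhhaa=4 mmBBHhAA=4 mmBBHhAa=8 mmBBHhaa=4 mmBBhhAA=4 mmBBhhAa=8 mmBBhhaa=4 mmBbHhAA=8 mmBbHhAa=16 mmBbHhaa=8 mmBbhhAA=8 mmBbhhAa=16 mmBbhhaa=8 mmbbHhAA=4 mmbbHhAa=8 mmbbHhaa=4 mmbbhhAA=4 mmbbhhAa=8 mmbbhhaa=4
M_ B_ H_ A_ hits 36/256; gcd=4; 36÷4/256÷4 = 9/64

P(M_ B_ H_ A_) = 9/64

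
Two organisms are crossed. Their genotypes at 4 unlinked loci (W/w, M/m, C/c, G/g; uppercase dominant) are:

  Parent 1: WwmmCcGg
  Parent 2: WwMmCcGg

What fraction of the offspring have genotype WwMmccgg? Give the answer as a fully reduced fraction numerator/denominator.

P(WwMmccgg) = 1/64

WwmmCcGg gametes: WmCG×2, WmCg×2, WmcG×2, Wmcg×2, wmCG×2, wmCg×2, wmcG×2, wmcg×2
WwMmCcGg gametes: WMCG×1, WMCg×1, WMcG×1, WMcg×1, WmCG×1, WmCg×1, WmcG×1, Wmcg×1, wMCG×1, wMCg×1, wMcG×1, wMcg×1, wmCG×1, wmCg×1, wmcG×1, wmcg×1
WwmmCcGg×WwMmCcGg grid (16·16=256): WWMmCCGG=2 WWMmCCGg=4 WWMmCCgg=2 WWMmCcGG=4 WWMmCcGg=8 WWMmCcgg=4 WWMmccGG=2 WWMmccGg=4 WWMmccgg=2 WWmmCCGG=2 WWmmCCGg=4 WWmmCCgg=2 WWmmCcGG=4 WWmmCcGg=8 WWmmCcgg=4 WWmmccGG=2 WWmmccGg=4 WWmmccgg=2 WwMmCCGG=4 WwMmCCGg=8 WwMmCCgg=4 WwMmCcGG=8 WwMmCcGg=16 WwMmCcgg=8 WwMmccGG=4 WwMmccGg=8 WwMmccgg=4 WwmmCCGG=4 WwmmCCGg=8 WwmmCCgg=4 WwmmCcGG=8 WwmmCcGg=16 WwmmCcgg=8 WwmmccGG=4 WwmmccGg=8 Wwmmccgg=4 wwMmCCGG=2 wwMmCCGg=4 wwMmCCgg=2 wwMmCcGG=4 wwMmCcGg=8 wwMmCcgg=4 wwMmccGG=2 wwMmccGg=4 wwMmccgg=2 wwmmCCGG=2 wwmmCCGg=4 wwmmCCgg=2 wwmmCcGG=4 wwmmCcGg=8 wwmmCcgg=4 wwmmccGG=2 wwmmccGg=4 wwmmccgg=2
WwMmccgg hits 4/256; gcd=4; 4÷4/256÷4 = 1/64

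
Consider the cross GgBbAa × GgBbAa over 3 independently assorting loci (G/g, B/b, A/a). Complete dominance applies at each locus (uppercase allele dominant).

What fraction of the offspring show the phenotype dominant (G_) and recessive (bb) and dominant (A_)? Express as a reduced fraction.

GgBbAa gametes: GBA×1, GBa×1, GbA×1, Gba×1, gBA×1, gBa×1, gbA×1, gba×1
GgBbAa gametes: GBA×1, GBa×1, GbA×1, Gba×1, gBA×1, gBa×1, gbA×1, gba×1
GgBbAa×GgBbAa grid (8·8=64): GGBBAA=1 GGBBAa=2 GGBBaa=1 GGBbAA=2 GGBbAa=4 GGBbaa=2 GGbbAA=1 GGbbAa=2 GGbbaa=1 GgBBAA=2 GgBBAa=4 GgBBaa=2 GgBbAA=4 GgBbAa=8 GgBbaa=4 GgbbAA=2 GgbbAa=4 Ggbbaa=2 ggBBAA=1 ggBBAa=2 ggBBaa=1 ggBbAA=2 ggBbAa=4 ggBbaa=2 ggbbAA=1 ggbbAa=2 ggbbaa=1
G_ bb A_ hits 9/64; gcd=1; 9÷1/64÷1 = 9/64

P(G_ bb A_) = 9/64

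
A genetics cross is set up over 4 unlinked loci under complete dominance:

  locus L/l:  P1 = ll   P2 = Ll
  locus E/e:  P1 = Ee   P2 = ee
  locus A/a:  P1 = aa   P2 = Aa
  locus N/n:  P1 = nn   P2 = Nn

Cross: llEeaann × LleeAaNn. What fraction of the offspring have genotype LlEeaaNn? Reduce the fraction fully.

P(LlEeaaNn) = 1/16

llEeaann gametes: lEan×8, lean×8
LleeAaNn gametes: LeAN×2, LeAn×2, LeaN×2, Lean×2, leAN×2, leAn×2, leaN×2, lean×2
llEeaann×LleeAaNn grid (16·16=256): LlEeAaNn=16 LlEeAann=16 LlEeaaNn=16 LlEeaann=16 LleeAaNn=16 LleeAann=16 LleeaaNn=16 Lleeaann=16 llEeAaNn=16 llEeAann=16 llEeaaNn=16 llEeaann=16 lleeAaNn=16 lleeAann=16 lleeaaNn=16 lleeaann=16
LlEeaaNn hits 16/256; gcd=16; 16÷16/256÷16 = 1/16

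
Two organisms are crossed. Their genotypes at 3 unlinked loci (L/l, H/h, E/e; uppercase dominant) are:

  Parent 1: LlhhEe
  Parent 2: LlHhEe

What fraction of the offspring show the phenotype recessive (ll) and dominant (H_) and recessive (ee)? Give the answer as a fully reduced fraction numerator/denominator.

P(ll H_ ee) = 1/32

LlhhEe gametes: LhE×2, Lhe×2, lhE×2, lhe×2
LlHhEe gametes: LHE×1, LHe×1, LhE×1, Lhe×1, lHE×1, lHe×1, lhE×1, lhe×1
LlhhEe×LlHhEe grid (8·8=64): LLHhEE=2 LLHhEe=4 LLHhee=2 LLhhEE=2 LLhhEe=4 LLhhee=2 LlHhEE=4 LlHhEe=8 LlHhee=4 LlhhEE=4 LlhhEe=8 Llhhee=4 llHhEE=2 llHhEe=4 llHhee=2 llhhEE=2 llhhEe=4 llhhee=2
ll H_ ee hits 2/64; gcd=2; 2÷2/64÷2 = 1/32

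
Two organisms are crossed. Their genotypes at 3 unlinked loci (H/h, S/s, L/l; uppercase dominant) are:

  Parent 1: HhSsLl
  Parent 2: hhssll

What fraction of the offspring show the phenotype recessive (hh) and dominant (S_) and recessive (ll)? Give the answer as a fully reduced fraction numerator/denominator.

HhSsLl gametes: HSL×1, HSl×1, HsL×1, Hsl×1, hSL×1, hSl×1, hsL×1, hsl×1
hhssll gametes: hsl×8
HhSsLl×hhssll grid (8·8=64): HhSsLl=8 HhSsll=8 HhssLl=8 Hhssll=8 hhSsLl=8 hhSsll=8 hhssLl=8 hhssll=8
hh S_ ll hits 8/64; gcd=8; 8÷8/64÷8 = 1/8

P(hh S_ ll) = 1/8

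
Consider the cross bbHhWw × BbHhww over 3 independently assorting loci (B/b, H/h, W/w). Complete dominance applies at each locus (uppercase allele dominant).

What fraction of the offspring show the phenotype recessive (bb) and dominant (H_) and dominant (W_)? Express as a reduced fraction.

P(bb H_ W_) = 3/16

bbHhWw gametes: bHW×2, bHw×2, bhW×2, bhw×2
BbHhww gametes: BHw×2, Bhw×2, bHw×2, bhw×2
bbHhWw×BbHhww grid (8·8=64): BbHHWw=4 BbHHww=4 BbHhWw=8 BbHhww=8 BbhhWw=4 Bbhhww=4 bbHHWw=4 bbHHww=4 bbHhWw=8 bbHhww=8 bbhhWw=4 bbhhww=4
bb H_ W_ hits 12/64; gcd=4; 12÷4/64÷4 = 3/16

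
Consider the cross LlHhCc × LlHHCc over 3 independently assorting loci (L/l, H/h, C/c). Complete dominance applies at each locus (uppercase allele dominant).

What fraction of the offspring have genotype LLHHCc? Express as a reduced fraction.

P(LLHHCc) = 1/16

LlHhCc gametes: LHC×1, LHc×1, LhC×1, Lhc×1, lHC×1, lHc×1, lhC×1, lhc×1
LlHHCc gametes: LHC×2, LHc×2, lHC×2, lHc×2
LlHhCc×LlHHCc grid (8·8=64): LLHHCC=2 LLHHCc=4 LLHHcc=2 LLHhCC=2 LLHhCc=4 LLHhcc=2 LlHHCC=4 LlHHCc=8 LlHHcc=4 LlHhCC=4 LlHhCc=8 LlHhcc=4 llHHCC=2 llHHCc=4 llHHcc=2 llHhCC=2 llHhCc=4 llHhcc=2
LLHHCc hits 4/64; gcd=4; 4÷4/64÷4 = 1/16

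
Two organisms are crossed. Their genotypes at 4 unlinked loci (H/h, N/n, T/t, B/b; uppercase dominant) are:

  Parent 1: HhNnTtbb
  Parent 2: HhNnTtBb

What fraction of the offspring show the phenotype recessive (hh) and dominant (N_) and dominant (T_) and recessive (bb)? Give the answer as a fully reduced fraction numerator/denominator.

HhNnTtbb gametes: HNTb×2, HNtb×2, HnTb×2, Hntb×2, hNTb×2, hNtb×2, hnTb×2, hntb×2
HhNnTtBb gametes: HNTB×1, HNTb×1, HNtB×1, HNtb×1, HnTB×1, HnTb×1, HntB×1, Hntb×1, hNTB×1, hNTb×1, hNtB×1, hNtb×1, hnTB×1, hnTb×1, hntB×1, hntb×1
HhNnTtbb×HhNnTtBb grid (16·16=256): HHNNTTBb=2 HHNNTTbb=2 HHNNTtBb=4 HHNNTtbb=4 HHNNttBb=2 HHNNttbb=2 HHNnTTBb=4 HHNnTTbb=4 HHNnTtBb=8 HHNnTtbb=8 HHNnttBb=4 HHNnttbb=4 HHnnTTBb=2 HHnnTTbb=2 HHnnTtBb=4 HHnnTtbb=4 HHnnttBb=2 HHnnttbb=2 HhNNTTBb=4 HhNNTTbb=4 HhNNTtBb=8 HhNNTtbb=8 HhNNttBb=4 HhNNttbb=4 HhNnTTBb=8 HhNnTTbb=8 HhNnTtBb=16 HhNnTtbb=16 HhNnttBb=8 HhNnttbb=8 HhnnTTBb=4 HhnnTTbb=4 HhnnTtBb=8 HhnnTtbb=8 HhnnttBb=4 Hhnnttbb=4 hhNNTTBb=2 hhNNTTbb=2 hhNNTtBb=4 hhNNTtbb=4 hhNNttBb=2 hhNNttbb=2 hhNnTTBb=4 hhNnTTbb=4 hhNnTtBb=8 hhNnTtbb=8 hhNnttBb=4 hhNnttbb=4 hhnnTTBb=2 hhnnTTbb=2 hhnnTtBb=4 hhnnTtbb=4 hhnnttBb=2 hhnnttbb=2
hh N_ T_ bb hits 18/256; gcd=2; 18÷2/256÷2 = 9/128

P(hh N_ T_ bb) = 9/128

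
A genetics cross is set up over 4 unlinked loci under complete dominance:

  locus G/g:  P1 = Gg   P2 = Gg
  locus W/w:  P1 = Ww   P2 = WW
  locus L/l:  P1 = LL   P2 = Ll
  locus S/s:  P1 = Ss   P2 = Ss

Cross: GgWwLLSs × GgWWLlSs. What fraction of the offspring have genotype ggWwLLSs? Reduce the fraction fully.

GgWwLLSs gametes: GWLS×2, GWLs×2, GwLS×2, GwLs×2, gWLS×2, gWLs×2, gwLS×2, gwLs×2
GgWWLlSs gametes: GWLS×2, GWLs×2, GWlS×2, GWls×2, gWLS×2, gWLs×2, gWlS×2, gWls×2
GgWwLLSs×GgWWLlSs grid (16·16=256): GGWWLLSS=4 GGWWLLSs=8 GGWWLLss=4 GGWWLlSS=4 GGWWLlSs=8 GGWWLlss=4 GGWwLLSS=4 GGWwLLSs=8 GGWwLLss=4 GGWwLlSS=4 GGWwLlSs=8 GGWwLlss=4 GgWWLLSS=8 GgWWLLSs=16 GgWWLLss=8 GgWWLlSS=8 GgWWLlSs=16 GgWWLlss=8 GgWwLLSS=8 GgWwLLSs=16 GgWwLLss=8 GgWwLlSS=8 GgWwLlSs=16 GgWwLlss=8 ggWWLLSS=4 ggWWLLSs=8 ggWWLLss=4 ggWWLlSS=4 ggWWLlSs=8 ggWWLlss=4 ggWwLLSS=4 ggWwLLSs=8 ggWwLLss=4 ggWwLlSS=4 ggWwLlSs=8 ggWwLlss=4
ggWwLLSs hits 8/256; gcd=8; 8÷8/256÷8 = 1/32

P(ggWwLLSs) = 1/32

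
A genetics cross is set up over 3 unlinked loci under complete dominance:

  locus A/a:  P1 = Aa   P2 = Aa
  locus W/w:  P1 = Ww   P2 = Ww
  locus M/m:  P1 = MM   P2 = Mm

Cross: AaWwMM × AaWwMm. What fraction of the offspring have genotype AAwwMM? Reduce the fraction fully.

AaWwMM gametes: AWM×2, AwM×2, aWM×2, awM×2
AaWwMm gametes: AWM×1, AWm×1, AwM×1, Awm×1, aWM×1, aWm×1, awM×1, awm×1
AaWwMM×AaWwMm grid (8·8=64): AAWWMM=2 AAWWMm=2 AAWwMM=4 AAWwMm=4 AAwwMM=2 AAwwMm=2 AaWWMM=4 AaWWMm=4 AaWwMM=8 AaWwMm=8 AawwMM=4 AawwMm=4 aaWWMM=2 aaWWMm=2 aaWwMM=4 aaWwMm=4 aawwMM=2 aawwMm=2
AAwwMM hits 2/64; gcd=2; 2÷2/64÷2 = 1/32

P(AAwwMM) = 1/32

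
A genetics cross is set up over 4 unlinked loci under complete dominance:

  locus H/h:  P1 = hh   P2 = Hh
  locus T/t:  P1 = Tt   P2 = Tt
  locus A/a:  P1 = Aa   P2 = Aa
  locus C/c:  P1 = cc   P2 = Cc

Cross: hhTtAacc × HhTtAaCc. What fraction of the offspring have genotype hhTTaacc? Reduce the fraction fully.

hhTtAacc gametes: hTAc×4, hTac×4, htAc×4, htac×4
HhTtAaCc gametes: HTAC×1, HTAc×1, HTaC×1, HTac×1, HtAC×1, HtAc×1, HtaC×1, Htac×1, hTAC×1, hTAc×1, hTaC×1, hTac×1, htAC×1, htAc×1, htaC×1, htac×1
hhTtAacc×HhTtAaCc grid (16·16=256): HhTTAACc=4 HhTTAAcc=4 HhTTAaCc=8 HhTTAacc=8 HhTTaaCc=4 HhTTaacc=4 HhTtAACc=8 HhTtAAcc=8 HhTtAaCc=16 HhTtAacc=16 HhTtaaCc=8 HhTtaacc=8 HhttAACc=4 HhttAAcc=4 HhttAaCc=8 HhttAacc=8 HhttaaCc=4 Hhttaacc=4 hhTTAACc=4 hhTTAAcc=4 hhTTAaCc=8 hhTTAacc=8 hhTTaaCc=4 hhTTaacc=4 hhTtAACc=8 hhTtAAcc=8 hhTtAaCc=16 hhTtAacc=16 hhTtaaCc=8 hhTtaacc=8 hhttAACc=4 hhttAAcc=4 hhttAaCc=8 hhttAacc=8 hhttaaCc=4 hhttaacc=4
hhTTaacc hits 4/256; gcd=4; 4÷4/256÷4 = 1/64

P(hhTTaacc) = 1/64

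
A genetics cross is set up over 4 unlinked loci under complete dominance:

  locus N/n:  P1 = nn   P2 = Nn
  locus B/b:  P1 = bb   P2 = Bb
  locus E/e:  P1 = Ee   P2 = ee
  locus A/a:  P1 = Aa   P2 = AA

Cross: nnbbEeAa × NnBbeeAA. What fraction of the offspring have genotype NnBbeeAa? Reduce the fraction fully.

P(NnBbeeAa) = 1/16

nnbbEeAa gametes: nbEA×4, nbEa×4, nbeA×4, nbea×4
NnBbeeAA gametes: NBeA×4, NbeA×4, nBeA×4, nbeA×4
nnbbEeAa×NnBbeeAA grid (16·16=256): NnBbEeAA=16 NnBbEeAa=16 NnBbeeAA=16 NnBbeeAa=16 NnbbEeAA=16 NnbbEeAa=16 NnbbeeAA=16 NnbbeeAa=16 nnBbEeAA=16 nnBbEeAa=16 nnBbeeAA=16 nnBbeeAa=16 nnbbEeAA=16 nnbbEeAa=16 nnbbeeAA=16 nnbbeeAa=16
NnBbeeAa hits 16/256; gcd=16; 16÷16/256÷16 = 1/16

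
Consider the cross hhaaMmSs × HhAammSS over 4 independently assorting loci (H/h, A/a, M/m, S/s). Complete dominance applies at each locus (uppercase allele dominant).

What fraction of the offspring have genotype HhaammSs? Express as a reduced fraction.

hhaaMmSs gametes: haMS×4, haMs×4, hamS×4, hams×4
HhAammSS gametes: HAmS×4, HamS×4, hAmS×4, hamS×4
hhaaMmSs×HhAammSS grid (16·16=256): HhAaMmSS=16 HhAaMmSs=16 HhAammSS=16 HhAammSs=16 HhaaMmSS=16 HhaaMmSs=16 HhaammSS=16 HhaammSs=16 hhAaMmSS=16 hhAaMmSs=16 hhAammSS=16 hhAammSs=16 hhaaMmSS=16 hhaaMmSs=16 hhaammSS=16 hhaammSs=16
HhaammSs hits 16/256; gcd=16; 16÷16/256÷16 = 1/16

P(HhaammSs) = 1/16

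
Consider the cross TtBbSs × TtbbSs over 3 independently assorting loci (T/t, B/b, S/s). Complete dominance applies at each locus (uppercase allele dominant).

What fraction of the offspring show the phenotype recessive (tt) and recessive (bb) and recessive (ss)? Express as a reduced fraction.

TtBbSs gametes: TBS×1, TBs×1, TbS×1, Tbs×1, tBS×1, tBs×1, tbS×1, tbs×1
TtbbSs gametes: TbS×2, Tbs×2, tbS×2, tbs×2
TtBbSs×TtbbSs grid (8·8=64): TTBbSS=2 TTBbSs=4 TTBbss=2 TTbbSS=2 TTbbSs=4 TTbbss=2 TtBbSS=4 TtBbSs=8 TtBbss=4 TtbbSS=4 TtbbSs=8 Ttbbss=4 ttBbSS=2 ttBbSs=4 ttBbss=2 ttbbSS=2 ttbbSs=4 ttbbss=2
tt bb ss hits 2/64; gcd=2; 2÷2/64÷2 = 1/32

P(tt bb ss) = 1/32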